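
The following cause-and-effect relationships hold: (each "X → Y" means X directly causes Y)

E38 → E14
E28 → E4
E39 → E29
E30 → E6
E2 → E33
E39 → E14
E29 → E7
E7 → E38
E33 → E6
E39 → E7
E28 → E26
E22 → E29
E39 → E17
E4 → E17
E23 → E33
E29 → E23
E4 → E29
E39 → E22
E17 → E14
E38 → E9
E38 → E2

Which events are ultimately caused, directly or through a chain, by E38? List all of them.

E14, E2, E33, E6, E9

Direct effects: E14, E2, E9.
2 steps out: E33.
3 steps out: E6.
Not reachable from it: E28, E26, E4, E39, E22, E29, E7, E17, E23, E30.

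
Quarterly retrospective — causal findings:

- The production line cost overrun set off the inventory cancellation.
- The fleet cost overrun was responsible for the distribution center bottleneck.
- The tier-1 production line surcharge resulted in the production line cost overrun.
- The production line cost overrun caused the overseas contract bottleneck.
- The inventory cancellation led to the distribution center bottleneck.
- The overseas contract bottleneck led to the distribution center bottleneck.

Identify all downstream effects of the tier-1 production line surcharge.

Direct effects: the production line cost overrun.
2 steps out: the inventory cancellation, the overseas contract bottleneck.
3 steps out: the distribution center bottleneck.
Not reachable from it: the fleet cost overrun.

the distribution center bottleneck, the inventory cancellation, the overseas contract bottleneck, the production line cost overrun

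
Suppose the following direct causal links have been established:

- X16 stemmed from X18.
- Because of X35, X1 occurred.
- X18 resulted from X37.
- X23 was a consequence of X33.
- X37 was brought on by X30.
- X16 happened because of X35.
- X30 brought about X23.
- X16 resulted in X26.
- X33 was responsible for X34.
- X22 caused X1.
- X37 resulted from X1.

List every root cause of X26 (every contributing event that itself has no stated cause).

X22, X30, X35

Tracing upstream from X26: X26 ← X16 ← X18 ← X37 ← X30.
A separate upstream branch: X26 ← X16 ← X35.
A separate upstream branch: X26 ← X16 ← X18 ← X37 ← X1 ← X22.
Each of those chain origins has no stated cause.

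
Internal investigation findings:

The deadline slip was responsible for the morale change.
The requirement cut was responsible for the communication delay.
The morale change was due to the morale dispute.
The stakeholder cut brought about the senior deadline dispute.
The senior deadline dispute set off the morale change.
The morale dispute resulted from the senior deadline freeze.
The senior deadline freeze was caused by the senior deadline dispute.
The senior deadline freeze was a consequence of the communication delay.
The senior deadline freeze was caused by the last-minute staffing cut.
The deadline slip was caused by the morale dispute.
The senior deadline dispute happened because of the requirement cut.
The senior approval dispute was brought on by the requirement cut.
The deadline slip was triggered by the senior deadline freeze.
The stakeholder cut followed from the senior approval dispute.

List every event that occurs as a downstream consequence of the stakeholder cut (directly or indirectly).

the deadline slip, the morale change, the morale dispute, the senior deadline dispute, the senior deadline freeze

Direct effects: the senior deadline dispute.
2 steps out: the senior deadline freeze, the morale change.
3 steps out: the morale dispute, the deadline slip.
Not reachable from it: the requirement cut, the senior approval dispute, the last-minute staffing cut, the communication delay.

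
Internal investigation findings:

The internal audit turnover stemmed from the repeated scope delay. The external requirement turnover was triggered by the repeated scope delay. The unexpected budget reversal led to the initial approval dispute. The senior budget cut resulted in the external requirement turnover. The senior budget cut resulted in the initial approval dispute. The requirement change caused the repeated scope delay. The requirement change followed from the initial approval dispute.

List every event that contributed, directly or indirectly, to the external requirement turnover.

Immediate causes of the external requirement turnover: the senior budget cut, the repeated scope delay.
Further upstream: the unexpected budget reversal, the initial approval dispute, the requirement change.

the initial approval dispute, the repeated scope delay, the requirement change, the senior budget cut, the unexpected budget reversal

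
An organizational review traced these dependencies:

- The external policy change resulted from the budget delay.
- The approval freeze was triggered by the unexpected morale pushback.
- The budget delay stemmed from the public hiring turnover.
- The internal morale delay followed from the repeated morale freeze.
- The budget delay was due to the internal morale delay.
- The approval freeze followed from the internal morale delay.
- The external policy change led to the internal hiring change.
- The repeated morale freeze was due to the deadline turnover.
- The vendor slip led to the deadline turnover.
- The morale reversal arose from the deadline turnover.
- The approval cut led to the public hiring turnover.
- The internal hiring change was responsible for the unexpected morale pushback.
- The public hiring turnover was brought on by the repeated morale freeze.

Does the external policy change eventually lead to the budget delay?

No

The external policy change leads to the internal hiring change, the unexpected morale pushback, the approval freeze; the budget delay is not among them.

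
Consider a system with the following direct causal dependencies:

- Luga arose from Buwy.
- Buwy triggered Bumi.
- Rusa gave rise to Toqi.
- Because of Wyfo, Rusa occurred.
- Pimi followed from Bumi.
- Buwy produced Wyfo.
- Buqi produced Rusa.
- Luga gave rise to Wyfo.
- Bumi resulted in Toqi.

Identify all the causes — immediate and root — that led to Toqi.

Bumi, Buqi, Buwy, Luga, Rusa, Wyfo

Immediate causes of Toqi: Bumi, Rusa.
Further upstream: Buwy, Buqi, Luga, Wyfo.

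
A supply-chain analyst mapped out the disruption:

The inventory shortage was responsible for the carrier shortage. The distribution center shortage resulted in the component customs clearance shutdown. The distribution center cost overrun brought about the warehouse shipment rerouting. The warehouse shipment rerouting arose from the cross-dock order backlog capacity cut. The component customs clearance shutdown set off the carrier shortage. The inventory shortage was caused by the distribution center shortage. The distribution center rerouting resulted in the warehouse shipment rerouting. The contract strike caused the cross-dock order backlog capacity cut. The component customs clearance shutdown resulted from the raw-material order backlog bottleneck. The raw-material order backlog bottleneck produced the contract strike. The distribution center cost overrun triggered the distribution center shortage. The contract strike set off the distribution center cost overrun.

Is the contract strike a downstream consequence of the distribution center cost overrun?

No

The distribution center cost overrun leads to the distribution center shortage, the inventory shortage, the warehouse shipment rerouting, the component customs clearance shutdown, the carrier shortage; the contract strike is not among them.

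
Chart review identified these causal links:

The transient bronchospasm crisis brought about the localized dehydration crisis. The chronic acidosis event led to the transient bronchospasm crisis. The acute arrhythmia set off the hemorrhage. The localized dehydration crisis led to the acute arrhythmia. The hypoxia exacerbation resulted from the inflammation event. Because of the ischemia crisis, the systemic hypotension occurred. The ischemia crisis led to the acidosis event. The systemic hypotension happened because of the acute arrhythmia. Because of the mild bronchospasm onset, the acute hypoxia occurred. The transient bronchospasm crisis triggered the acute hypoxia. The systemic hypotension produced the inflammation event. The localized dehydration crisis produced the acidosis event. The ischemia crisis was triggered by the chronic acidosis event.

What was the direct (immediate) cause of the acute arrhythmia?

Upstream contributors include the chronic acidosis event, the transient bronchospasm crisis, but only the localized dehydration crisis feeds directly into the acute arrhythmia.

the localized dehydration crisis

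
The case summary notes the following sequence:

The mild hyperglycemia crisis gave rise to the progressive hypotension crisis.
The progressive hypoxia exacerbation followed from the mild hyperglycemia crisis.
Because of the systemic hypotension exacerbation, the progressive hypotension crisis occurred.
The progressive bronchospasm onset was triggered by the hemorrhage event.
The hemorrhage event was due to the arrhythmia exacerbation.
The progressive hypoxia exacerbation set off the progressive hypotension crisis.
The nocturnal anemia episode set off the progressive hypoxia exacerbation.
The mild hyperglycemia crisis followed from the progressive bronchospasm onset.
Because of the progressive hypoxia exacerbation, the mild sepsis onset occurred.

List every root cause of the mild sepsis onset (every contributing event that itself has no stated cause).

Tracing upstream from the mild sepsis onset: the mild sepsis onset ← the progressive hypoxia exacerbation ← the mild hyperglycemia crisis ← the progressive bronchospasm onset ← the hemorrhage event ← the arrhythmia exacerbation.
A separate upstream branch: the mild sepsis onset ← the progressive hypoxia exacerbation ← the nocturnal anemia episode.
Each of those chain origins has no stated cause.

the arrhythmia exacerbation, the nocturnal anemia episode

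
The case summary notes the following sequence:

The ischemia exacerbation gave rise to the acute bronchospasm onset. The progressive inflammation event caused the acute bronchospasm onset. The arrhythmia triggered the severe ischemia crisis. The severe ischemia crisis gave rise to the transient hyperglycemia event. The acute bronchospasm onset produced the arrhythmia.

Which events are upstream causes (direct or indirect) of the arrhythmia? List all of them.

Immediate cause of the arrhythmia: the acute bronchospasm onset.
Further upstream: the progressive inflammation event, the ischemia exacerbation.

the acute bronchospasm onset, the ischemia exacerbation, the progressive inflammation event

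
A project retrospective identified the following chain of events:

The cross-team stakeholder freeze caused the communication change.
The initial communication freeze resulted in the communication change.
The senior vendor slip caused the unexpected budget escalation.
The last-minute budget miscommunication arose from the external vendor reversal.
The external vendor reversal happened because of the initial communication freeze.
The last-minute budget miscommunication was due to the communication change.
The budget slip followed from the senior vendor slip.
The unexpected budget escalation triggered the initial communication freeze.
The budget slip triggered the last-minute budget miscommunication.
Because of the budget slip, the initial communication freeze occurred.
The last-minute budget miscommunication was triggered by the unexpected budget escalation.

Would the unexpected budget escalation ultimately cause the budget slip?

The unexpected budget escalation leads to the initial communication freeze, the communication change, the external vendor reversal, the last-minute budget miscommunication; the budget slip is not among them.

No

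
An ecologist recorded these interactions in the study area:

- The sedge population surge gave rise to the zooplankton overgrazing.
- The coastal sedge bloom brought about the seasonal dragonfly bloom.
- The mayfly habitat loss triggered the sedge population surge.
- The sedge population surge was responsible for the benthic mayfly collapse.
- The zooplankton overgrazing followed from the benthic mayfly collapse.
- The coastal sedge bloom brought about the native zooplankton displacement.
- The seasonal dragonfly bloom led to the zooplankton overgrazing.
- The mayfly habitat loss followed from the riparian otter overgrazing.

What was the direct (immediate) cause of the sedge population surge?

Upstream contributors include the riparian otter overgrazing, but only the mayfly habitat loss feeds directly into the sedge population surge.

the mayfly habitat loss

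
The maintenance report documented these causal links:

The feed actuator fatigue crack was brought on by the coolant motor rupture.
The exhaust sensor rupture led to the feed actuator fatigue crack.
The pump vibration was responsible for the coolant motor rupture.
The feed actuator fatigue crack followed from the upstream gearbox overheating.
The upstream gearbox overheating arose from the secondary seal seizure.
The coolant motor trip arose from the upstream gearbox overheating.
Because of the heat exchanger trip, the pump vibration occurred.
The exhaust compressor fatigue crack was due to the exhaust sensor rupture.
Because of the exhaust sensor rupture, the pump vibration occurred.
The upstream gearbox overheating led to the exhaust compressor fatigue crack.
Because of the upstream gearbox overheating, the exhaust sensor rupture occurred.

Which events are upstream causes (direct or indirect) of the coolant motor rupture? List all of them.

the exhaust sensor rupture, the heat exchanger trip, the pump vibration, the secondary seal seizure, the upstream gearbox overheating

Immediate cause of the coolant motor rupture: the pump vibration.
Further upstream: the secondary seal seizure, the upstream gearbox overheating, the exhaust sensor rupture, the heat exchanger trip.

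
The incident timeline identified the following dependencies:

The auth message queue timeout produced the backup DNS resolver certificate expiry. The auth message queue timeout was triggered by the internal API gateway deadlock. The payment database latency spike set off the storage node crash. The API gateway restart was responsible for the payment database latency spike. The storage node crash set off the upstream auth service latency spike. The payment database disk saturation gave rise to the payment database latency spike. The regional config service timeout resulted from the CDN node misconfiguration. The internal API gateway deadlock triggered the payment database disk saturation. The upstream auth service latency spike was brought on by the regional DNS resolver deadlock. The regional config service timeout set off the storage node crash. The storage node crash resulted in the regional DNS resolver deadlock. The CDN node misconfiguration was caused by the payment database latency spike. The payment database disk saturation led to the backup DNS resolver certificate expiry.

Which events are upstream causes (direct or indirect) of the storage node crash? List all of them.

the API gateway restart, the CDN node misconfiguration, the internal API gateway deadlock, the payment database disk saturation, the payment database latency spike, the regional config service timeout

Immediate causes of the storage node crash: the payment database latency spike, the regional config service timeout.
Further upstream: the internal API gateway deadlock, the payment database disk saturation, the API gateway restart, the CDN node misconfiguration.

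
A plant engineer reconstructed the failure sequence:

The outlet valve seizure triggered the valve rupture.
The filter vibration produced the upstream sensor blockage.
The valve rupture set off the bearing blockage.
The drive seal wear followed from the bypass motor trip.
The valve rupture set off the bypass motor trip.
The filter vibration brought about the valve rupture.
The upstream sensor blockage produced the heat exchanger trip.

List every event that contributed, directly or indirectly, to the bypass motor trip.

the filter vibration, the outlet valve seizure, the valve rupture

Immediate cause of the bypass motor trip: the valve rupture.
Further upstream: the filter vibration, the outlet valve seizure.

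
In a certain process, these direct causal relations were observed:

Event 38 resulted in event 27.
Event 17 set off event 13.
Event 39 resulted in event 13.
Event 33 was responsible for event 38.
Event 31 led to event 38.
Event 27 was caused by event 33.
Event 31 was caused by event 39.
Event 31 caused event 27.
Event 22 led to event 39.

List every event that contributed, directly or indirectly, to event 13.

Immediate causes of event 13: event 17, event 39.
Further upstream: event 22.

event 17, event 22, event 39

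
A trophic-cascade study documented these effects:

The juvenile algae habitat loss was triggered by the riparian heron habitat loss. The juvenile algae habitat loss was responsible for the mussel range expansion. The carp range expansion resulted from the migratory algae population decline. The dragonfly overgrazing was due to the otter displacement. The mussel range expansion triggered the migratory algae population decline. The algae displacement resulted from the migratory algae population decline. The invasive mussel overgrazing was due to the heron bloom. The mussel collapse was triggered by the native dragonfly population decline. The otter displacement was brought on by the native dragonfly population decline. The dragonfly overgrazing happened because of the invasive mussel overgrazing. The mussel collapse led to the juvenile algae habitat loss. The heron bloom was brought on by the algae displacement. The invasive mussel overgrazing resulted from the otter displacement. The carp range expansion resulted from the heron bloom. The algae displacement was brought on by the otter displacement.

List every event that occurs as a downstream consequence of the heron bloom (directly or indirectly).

Direct effects: the invasive mussel overgrazing, the carp range expansion.
2 steps out: the dragonfly overgrazing.
Not reachable from it: the riparian heron habitat loss, the native dragonfly population decline, the mussel collapse, the juvenile algae habitat loss, the mussel range expansion, the migratory algae population decline, the otter displacement, the algae displacement.

the carp range expansion, the dragonfly overgrazing, the invasive mussel overgrazing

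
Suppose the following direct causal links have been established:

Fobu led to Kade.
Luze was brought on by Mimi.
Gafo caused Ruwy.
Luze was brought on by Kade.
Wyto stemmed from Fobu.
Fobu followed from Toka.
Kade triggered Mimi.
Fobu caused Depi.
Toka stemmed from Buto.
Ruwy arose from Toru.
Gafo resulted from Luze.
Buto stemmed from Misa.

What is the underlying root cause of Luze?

Misa

Tracing upstream from Luze: Luze ← Kade ← Fobu ← Toka ← Buto ← Misa.
Misa has no stated cause, so it is the root.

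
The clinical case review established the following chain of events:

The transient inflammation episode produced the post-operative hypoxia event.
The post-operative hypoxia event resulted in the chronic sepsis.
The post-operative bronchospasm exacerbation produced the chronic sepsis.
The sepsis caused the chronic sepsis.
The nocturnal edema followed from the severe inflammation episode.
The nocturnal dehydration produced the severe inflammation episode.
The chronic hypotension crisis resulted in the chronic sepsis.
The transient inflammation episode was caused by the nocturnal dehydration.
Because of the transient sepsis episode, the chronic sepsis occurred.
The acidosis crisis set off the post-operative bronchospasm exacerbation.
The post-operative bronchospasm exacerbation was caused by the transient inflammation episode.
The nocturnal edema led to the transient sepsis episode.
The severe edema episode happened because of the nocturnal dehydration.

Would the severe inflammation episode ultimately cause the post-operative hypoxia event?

No

The severe inflammation episode leads to the nocturnal edema, the transient sepsis episode, the chronic sepsis; the post-operative hypoxia event is not among them.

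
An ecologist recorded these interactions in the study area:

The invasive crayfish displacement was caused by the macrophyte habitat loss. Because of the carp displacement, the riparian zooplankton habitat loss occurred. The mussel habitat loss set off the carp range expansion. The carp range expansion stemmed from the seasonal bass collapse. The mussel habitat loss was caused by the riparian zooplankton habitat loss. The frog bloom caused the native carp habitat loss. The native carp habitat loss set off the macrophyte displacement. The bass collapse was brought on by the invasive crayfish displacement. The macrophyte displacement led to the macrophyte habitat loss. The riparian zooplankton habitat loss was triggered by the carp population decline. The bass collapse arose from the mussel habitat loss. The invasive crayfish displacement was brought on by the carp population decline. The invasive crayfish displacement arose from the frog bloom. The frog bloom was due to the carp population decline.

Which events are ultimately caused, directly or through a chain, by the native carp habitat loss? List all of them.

the bass collapse, the invasive crayfish displacement, the macrophyte displacement, the macrophyte habitat loss

Direct effects: the macrophyte displacement.
2 steps out: the macrophyte habitat loss.
3 steps out: the invasive crayfish displacement.
4 steps out: the bass collapse.
Not reachable from it: the carp displacement, the carp population decline, the riparian zooplankton habitat loss, the frog bloom, the mussel habitat loss, the seasonal bass collapse, the carp range expansion.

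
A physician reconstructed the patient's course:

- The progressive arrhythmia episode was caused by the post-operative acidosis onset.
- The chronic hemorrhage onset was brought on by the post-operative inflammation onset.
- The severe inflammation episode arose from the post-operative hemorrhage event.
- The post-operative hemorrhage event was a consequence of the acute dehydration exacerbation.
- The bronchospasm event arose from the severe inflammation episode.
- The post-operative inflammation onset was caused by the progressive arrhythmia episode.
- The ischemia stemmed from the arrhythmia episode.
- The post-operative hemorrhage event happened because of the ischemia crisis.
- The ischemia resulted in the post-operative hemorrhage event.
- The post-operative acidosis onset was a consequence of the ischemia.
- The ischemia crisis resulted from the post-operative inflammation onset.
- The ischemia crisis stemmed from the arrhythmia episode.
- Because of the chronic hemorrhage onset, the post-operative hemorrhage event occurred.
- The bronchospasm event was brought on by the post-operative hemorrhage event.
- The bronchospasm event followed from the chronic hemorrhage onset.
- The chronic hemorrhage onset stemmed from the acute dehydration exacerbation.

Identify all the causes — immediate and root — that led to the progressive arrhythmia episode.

the arrhythmia episode, the ischemia, the post-operative acidosis onset

Immediate cause of the progressive arrhythmia episode: the post-operative acidosis onset.
Further upstream: the arrhythmia episode, the ischemia.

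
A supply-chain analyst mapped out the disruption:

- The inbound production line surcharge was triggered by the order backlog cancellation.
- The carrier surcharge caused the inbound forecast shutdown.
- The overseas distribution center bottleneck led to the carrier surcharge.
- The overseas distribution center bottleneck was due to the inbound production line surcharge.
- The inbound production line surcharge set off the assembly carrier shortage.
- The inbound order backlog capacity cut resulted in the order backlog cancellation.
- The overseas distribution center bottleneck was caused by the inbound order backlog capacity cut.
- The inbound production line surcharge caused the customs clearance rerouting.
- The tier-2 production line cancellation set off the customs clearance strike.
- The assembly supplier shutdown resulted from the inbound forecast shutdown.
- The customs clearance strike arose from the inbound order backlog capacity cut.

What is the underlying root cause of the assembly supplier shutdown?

the inbound order backlog capacity cut

Tracing upstream from the assembly supplier shutdown: the assembly supplier shutdown ← the inbound forecast shutdown ← the carrier surcharge ← the overseas distribution center bottleneck ← the inbound order backlog capacity cut.
The inbound order backlog capacity cut has no stated cause, so it is the root.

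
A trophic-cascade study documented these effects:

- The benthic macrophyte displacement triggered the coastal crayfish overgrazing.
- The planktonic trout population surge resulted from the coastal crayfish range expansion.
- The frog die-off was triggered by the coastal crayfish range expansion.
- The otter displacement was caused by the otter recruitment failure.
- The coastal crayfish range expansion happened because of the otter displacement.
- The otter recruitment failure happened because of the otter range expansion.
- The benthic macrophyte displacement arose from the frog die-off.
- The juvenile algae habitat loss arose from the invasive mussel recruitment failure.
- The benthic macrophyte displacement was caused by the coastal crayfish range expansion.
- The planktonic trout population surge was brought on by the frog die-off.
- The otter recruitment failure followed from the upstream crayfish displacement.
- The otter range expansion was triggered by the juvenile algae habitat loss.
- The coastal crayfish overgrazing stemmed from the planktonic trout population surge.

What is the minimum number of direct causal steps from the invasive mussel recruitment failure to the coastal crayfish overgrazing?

Shortest chain: the invasive mussel recruitment failure → the juvenile algae habitat loss → the otter range expansion → the otter recruitment failure → the otter displacement → the coastal crayfish range expansion → the benthic macrophyte displacement → the coastal crayfish overgrazing.

7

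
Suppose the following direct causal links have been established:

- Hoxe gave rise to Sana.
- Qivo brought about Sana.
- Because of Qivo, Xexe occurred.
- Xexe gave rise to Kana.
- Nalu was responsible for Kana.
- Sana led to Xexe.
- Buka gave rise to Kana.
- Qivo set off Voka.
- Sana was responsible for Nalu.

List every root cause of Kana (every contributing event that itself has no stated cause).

Buka, Hoxe, Qivo

Tracing upstream from Kana: Kana ← Nalu ← Sana ← Hoxe.
A separate upstream branch: Kana ← Xexe ← Qivo.
A separate upstream branch: Kana ← Buka.
Each of those chain origins has no stated cause.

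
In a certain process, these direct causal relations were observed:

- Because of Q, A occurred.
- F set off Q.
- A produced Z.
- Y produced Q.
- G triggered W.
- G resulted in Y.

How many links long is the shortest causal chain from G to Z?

4

Shortest chain: G → Y → Q → A → Z.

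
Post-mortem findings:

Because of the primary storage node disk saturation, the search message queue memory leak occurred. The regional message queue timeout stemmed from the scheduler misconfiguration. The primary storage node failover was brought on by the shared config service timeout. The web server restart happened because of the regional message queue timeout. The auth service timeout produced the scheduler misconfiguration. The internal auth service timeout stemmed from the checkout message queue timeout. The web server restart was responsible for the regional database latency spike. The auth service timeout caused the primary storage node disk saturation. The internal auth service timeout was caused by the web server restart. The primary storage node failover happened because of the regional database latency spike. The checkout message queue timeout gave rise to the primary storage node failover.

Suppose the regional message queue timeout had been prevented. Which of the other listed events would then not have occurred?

Downstream of the regional message queue timeout: the web server restart, the regional database latency spike, the internal auth service timeout, the primary storage node failover.
Of those, still caused via another path: the internal auth service timeout, the primary storage node failover.
The remainder have no surviving cause.

the regional database latency spike, the web server restart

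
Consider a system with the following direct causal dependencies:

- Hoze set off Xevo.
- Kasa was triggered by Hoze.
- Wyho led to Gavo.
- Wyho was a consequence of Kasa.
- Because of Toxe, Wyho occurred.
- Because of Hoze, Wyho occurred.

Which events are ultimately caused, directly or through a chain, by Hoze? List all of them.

Gavo, Kasa, Wyho, Xevo

Direct effects: Xevo, Kasa, Wyho.
2 steps out: Gavo.
Not reachable from it: Toxe.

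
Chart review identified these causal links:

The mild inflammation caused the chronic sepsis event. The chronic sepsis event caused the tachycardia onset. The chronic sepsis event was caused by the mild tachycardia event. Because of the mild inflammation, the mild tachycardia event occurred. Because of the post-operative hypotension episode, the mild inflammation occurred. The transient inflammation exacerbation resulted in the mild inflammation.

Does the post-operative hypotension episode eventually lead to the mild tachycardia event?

Yes

There is a causal chain: the post-operative hypotension episode → the mild inflammation → the mild tachycardia event.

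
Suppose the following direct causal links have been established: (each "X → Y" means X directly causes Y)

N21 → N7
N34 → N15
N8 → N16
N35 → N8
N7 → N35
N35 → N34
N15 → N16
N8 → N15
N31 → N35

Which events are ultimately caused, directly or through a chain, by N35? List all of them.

Direct effects: N34, N8.
2 steps out: N15, N16.
Not reachable from it: N31, N21, N7.

N15, N16, N34, N8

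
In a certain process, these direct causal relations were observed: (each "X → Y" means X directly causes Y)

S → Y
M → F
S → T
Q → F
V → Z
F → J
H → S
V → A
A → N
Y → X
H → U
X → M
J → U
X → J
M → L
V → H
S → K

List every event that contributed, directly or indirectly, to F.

Immediate causes of F: M, Q.
Further upstream: V, H, S, Y, X.

H, M, Q, S, V, X, Y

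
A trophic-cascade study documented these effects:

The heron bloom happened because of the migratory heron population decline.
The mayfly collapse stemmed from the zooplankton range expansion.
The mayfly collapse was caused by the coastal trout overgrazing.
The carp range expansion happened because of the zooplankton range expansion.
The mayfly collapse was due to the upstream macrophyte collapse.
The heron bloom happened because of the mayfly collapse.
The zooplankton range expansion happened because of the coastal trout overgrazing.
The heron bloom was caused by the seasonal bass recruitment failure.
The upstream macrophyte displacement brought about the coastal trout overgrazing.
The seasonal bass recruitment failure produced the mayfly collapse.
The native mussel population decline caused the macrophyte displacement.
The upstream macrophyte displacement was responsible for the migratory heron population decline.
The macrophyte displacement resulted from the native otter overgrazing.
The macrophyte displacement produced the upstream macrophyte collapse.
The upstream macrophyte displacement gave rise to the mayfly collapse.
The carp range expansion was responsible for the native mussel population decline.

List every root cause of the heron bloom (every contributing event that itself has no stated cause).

Tracing upstream from the heron bloom: the heron bloom ← the migratory heron population decline ← the upstream macrophyte displacement.
A separate upstream branch: the heron bloom ← the mayfly collapse ← the upstream macrophyte collapse ← the macrophyte displacement ← the native otter overgrazing.
A separate upstream branch: the heron bloom ← the seasonal bass recruitment failure.
Each of those chain origins has no stated cause.

the native otter overgrazing, the seasonal bass recruitment failure, the upstream macrophyte displacement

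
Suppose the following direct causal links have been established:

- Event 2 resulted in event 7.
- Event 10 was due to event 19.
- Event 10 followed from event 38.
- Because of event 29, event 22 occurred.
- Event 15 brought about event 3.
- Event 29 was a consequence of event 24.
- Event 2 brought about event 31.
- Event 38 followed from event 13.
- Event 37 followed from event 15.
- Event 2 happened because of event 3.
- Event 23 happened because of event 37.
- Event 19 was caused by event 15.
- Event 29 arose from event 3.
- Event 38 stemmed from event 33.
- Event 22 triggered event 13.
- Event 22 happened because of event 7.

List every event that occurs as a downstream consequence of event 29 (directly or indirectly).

event 10, event 13, event 22, event 38

Direct effects: event 22.
2 steps out: event 13.
3 steps out: event 38.
4 steps out: event 10.
Not reachable from it: event 15, event 37, event 23, event 3, event 2, event 24, event 7, event 31, event 33, event 19.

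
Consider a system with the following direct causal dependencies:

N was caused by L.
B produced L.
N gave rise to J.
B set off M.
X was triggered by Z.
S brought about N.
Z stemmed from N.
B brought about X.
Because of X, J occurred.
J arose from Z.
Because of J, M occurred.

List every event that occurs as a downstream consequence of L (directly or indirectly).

J, M, N, X, Z

Direct effects: N.
2 steps out: Z, J.
3 steps out: X, M.
Not reachable from it: B, S.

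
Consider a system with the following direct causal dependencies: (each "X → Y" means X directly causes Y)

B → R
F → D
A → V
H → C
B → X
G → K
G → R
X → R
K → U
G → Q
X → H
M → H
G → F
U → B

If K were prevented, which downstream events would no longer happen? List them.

Downstream of K: U, B, X, H, R, C.
Of those, still caused via another path: H, R, C.
The remainder have no surviving cause.

B, U, X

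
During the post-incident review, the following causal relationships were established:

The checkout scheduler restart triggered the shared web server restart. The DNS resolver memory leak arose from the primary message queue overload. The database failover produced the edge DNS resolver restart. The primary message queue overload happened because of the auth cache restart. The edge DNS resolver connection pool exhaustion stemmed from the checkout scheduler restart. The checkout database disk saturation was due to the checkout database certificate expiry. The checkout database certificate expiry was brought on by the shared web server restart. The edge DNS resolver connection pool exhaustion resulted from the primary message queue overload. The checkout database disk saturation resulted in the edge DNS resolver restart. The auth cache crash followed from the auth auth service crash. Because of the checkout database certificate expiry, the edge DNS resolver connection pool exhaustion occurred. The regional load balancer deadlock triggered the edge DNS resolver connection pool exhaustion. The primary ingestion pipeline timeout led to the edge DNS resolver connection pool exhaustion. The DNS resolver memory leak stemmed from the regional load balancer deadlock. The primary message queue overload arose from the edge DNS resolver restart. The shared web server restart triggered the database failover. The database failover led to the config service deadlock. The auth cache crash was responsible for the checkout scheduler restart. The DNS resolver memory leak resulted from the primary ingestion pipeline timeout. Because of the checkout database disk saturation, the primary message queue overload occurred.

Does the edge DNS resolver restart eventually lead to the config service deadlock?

The edge DNS resolver restart leads to the primary message queue overload, the DNS resolver memory leak, the edge DNS resolver connection pool exhaustion; the config service deadlock is not among them.

No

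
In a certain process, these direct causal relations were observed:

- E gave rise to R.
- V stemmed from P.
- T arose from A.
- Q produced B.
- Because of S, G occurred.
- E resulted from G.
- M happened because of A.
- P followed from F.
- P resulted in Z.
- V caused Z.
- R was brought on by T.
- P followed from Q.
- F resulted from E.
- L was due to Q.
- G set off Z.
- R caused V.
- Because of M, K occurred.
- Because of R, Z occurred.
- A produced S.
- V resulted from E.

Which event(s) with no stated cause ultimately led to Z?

A, Q

Tracing upstream from Z: Z ← P ← Q.
A separate upstream branch: Z ← G ← S ← A.
Each of those chain origins has no stated cause.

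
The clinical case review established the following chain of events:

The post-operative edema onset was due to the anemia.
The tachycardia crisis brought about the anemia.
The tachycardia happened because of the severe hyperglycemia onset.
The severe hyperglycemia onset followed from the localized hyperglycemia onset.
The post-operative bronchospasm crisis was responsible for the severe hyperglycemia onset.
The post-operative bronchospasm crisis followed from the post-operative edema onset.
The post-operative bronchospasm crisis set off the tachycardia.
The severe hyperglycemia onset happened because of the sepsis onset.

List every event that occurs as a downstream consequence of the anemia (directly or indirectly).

Direct effects: the post-operative edema onset.
2 steps out: the post-operative bronchospasm crisis.
3 steps out: the severe hyperglycemia onset, the tachycardia.
Not reachable from it: the tachycardia crisis, the sepsis onset, the localized hyperglycemia onset.

the post-operative bronchospasm crisis, the post-operative edema onset, the severe hyperglycemia onset, the tachycardia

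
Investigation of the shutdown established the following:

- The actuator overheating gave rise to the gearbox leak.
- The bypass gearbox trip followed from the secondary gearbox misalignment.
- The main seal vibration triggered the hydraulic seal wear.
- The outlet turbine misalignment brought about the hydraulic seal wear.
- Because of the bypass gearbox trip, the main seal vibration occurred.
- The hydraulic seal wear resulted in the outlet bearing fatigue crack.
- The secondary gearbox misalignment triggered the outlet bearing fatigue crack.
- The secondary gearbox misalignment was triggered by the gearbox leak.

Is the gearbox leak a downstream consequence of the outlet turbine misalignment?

No

The outlet turbine misalignment leads to the hydraulic seal wear, the outlet bearing fatigue crack; the gearbox leak is not among them.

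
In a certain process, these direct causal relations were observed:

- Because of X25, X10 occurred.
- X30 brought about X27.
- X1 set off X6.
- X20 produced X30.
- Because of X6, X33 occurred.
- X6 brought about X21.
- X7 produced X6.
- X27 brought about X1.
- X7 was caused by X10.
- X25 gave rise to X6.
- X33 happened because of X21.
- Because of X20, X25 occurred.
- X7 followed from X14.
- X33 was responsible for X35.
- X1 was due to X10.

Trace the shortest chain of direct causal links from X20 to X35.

X20 → X25
X25 → X6
X6 → X33
X33 → X35
Length: 4 steps.

X20 → X25 → X6 → X33 → X35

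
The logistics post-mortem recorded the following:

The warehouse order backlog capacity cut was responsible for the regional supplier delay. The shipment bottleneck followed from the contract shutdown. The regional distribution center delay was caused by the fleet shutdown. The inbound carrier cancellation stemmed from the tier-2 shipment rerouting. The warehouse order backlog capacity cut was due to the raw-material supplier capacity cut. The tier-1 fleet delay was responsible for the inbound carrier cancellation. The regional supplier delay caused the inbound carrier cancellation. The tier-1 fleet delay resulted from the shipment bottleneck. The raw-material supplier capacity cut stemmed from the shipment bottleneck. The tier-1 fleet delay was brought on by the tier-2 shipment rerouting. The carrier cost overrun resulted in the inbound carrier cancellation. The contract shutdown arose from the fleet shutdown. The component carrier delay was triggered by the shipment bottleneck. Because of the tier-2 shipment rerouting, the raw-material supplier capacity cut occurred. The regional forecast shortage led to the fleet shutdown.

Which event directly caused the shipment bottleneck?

the contract shutdown

Upstream contributors include the regional forecast shortage, the fleet shutdown, but only the contract shutdown feeds directly into the shipment bottleneck.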